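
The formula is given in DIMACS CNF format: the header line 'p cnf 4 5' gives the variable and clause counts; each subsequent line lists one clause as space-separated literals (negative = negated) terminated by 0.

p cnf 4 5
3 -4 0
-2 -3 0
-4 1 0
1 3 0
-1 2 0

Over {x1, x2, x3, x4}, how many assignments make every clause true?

2

There are 2^4 = 16 truth assignments over (x1, x2, x3, x4).
Check each against the 5 clauses (columns in the order x1, x2, x3, x4):
  F F F F  ✗ fails (x1 ∨ x3)
  F F F T  ✗ fails (x3 ∨ ¬x4)
  F F T F  ✓ satisfies all
  F F T T  ✗ fails (¬x4 ∨ x1)
  F T F F  ✗ fails (x1 ∨ x3)
  F T F T  ✗ fails (x3 ∨ ¬x4)
  F T T F  ✗ fails (¬x2 ∨ ¬x3)
  F T T T  ✗ fails (¬x2 ∨ ¬x3)
  T F F F  ✗ fails (¬x1 ∨ x2)
  T F F T  ✗ fails (x3 ∨ ¬x4)
  T F T F  ✗ fails (¬x1 ∨ x2)
  T F T T  ✗ fails (¬x1 ∨ x2)
  T T F F  ✓ satisfies all
  T T F T  ✗ fails (x3 ∨ ¬x4)
  T T T F  ✗ fails (¬x2 ∨ ¬x3)
  T T T T  ✗ fails (¬x2 ∨ ¬x3)
2 of the 16 rows are models.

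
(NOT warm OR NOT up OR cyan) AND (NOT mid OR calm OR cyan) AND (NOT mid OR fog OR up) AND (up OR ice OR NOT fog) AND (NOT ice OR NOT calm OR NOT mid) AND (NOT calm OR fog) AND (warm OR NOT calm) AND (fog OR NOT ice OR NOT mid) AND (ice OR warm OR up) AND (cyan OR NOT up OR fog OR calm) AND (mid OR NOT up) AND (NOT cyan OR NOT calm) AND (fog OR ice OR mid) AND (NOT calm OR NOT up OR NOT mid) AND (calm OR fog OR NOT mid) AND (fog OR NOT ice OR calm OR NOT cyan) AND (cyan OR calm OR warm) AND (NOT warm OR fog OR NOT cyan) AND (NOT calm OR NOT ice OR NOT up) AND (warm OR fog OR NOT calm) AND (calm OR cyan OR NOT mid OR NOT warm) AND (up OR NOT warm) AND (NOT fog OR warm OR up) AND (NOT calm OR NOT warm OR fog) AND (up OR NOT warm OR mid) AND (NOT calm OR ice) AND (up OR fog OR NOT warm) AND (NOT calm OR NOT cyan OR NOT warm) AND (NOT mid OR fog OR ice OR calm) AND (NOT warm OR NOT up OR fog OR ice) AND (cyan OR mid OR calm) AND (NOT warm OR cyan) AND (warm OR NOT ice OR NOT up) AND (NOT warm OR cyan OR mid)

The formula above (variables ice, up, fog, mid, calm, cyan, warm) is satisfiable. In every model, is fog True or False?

Suppose fog = false.
Unit clause (NOT calm) forces calm = false.
Unit clause (NOT mid) forces mid = false.
Unit clause (NOT up) forces up = false.
Unit clause (ice) forces ice = true.
Unit clause (NOT cyan) forces cyan = false.
Now (cyan) is unsatisfied and unit — conflict.
So every satisfying assignment has fog = True.

True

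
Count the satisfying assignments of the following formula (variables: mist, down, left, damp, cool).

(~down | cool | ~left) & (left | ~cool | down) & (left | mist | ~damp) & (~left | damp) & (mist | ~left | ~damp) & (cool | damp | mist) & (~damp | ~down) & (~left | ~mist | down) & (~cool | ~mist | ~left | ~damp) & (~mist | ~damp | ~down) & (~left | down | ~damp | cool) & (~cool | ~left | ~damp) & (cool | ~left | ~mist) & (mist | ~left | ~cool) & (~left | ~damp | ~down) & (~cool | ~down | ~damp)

There are 2^5 = 32 truth assignments over (mist, down, left, damp, cool).
Split on damp. With damp = 1, the clauses containing damp are satisfied and ~damp drops from the rest; 1 of the 2^4 = 16 assignments to the other variables satisfy what remains.
With damp = 0, by the same count on the reduced clause set, 4 assignments work.
(One model: mist=F, down=T, left=F, damp=F, cool=T.)
Total: 1 + 4 = 5.

5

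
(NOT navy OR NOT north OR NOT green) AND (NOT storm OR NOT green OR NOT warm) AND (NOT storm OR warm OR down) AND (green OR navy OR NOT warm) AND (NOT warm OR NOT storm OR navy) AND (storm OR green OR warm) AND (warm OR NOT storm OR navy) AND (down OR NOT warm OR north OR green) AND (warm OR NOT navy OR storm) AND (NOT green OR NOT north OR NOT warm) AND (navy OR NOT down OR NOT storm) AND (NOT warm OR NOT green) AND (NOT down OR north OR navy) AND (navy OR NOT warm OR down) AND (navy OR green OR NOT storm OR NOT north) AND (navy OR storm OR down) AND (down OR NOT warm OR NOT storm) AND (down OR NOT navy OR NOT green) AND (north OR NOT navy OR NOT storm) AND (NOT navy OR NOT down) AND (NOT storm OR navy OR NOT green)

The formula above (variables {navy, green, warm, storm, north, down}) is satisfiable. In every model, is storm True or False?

Suppose storm = true.
Case green = false:
Case warm = true:
The clause (navy) is unit, so navy = true.
The clause (down) is unit, so down = true.
Now (NOT down) is unsatisfied and unit — conflict.
That branch fails; take warm = false instead.
The clause (down) is unit, so down = true.
The clause (navy) is unit, so navy = true.
Now (NOT navy) is unsatisfied and unit — conflict.
Either choice for warm ends in contradiction.
That branch fails; take green = true instead.
The clause (NOT warm) is unit, so warm = false.
The clause (down) is unit, so down = true.
The clause (navy) is unit, so navy = true.
Now (NOT navy) is unsatisfied and unit — conflict.
Either choice for green ends in contradiction.
So every satisfying assignment has storm = False.

False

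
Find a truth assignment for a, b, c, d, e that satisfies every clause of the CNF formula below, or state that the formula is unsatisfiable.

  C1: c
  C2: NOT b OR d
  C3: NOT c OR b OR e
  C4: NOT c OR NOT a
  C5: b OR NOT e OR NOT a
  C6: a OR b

a: false; b: true; c: true; d: true; e: true

The clause (c) is unit, so c = true.
The clause (NOT a) is unit, so a = false.
The clause (b) is unit, so b = true.
The clause (d) is unit, so d = true.
No clause remains; e is free.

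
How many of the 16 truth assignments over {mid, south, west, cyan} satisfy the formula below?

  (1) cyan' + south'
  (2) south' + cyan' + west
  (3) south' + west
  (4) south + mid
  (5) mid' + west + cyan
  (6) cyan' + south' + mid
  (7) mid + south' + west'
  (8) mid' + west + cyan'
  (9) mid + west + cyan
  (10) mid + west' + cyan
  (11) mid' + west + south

3

There are 2^4 = 16 truth assignments over (mid, south, west, cyan).
Check each against the 11 clauses (columns in the order mid, south, west, cyan):
  F F F F  ✗ fails (south + mid)
  F F F T  ✗ fails (south + mid)
  F F T F  ✗ fails (south + mid)
  F F T T  ✗ fails (south + mid)
  F T F F  ✗ fails (south' + west)
  F T F T  ✗ fails (cyan' + south')
  F T T F  ✗ fails (mid + south' + west')
  F T T T  ✗ fails (cyan' + south')
  T F F F  ✗ fails (mid' + west + cyan)
  T F F T  ✗ fails (mid' + west + cyan')
  T F T F  ✓ satisfies all
  T F T T  ✓ satisfies all
  T T F F  ✗ fails (south' + west)
  T T F T  ✗ fails (cyan' + south')
  T T T F  ✓ satisfies all
  T T T T  ✗ fails (cyan' + south')
3 of the 16 rows are models.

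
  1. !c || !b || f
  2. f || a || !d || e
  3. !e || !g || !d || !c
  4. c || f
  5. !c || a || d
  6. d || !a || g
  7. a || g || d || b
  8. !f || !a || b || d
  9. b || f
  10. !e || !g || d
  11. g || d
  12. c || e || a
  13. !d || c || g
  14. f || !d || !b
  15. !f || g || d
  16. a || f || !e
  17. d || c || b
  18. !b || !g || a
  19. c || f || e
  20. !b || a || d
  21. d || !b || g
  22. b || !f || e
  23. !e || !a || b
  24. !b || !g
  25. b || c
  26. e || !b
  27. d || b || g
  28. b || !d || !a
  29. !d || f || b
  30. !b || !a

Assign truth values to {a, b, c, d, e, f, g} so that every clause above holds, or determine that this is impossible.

Case c = true:
Case b = true:
The clause (f) is unit, so f = true.
The clause (!g) is unit, so g = false.
The clause (d) is unit, so d = true.
The clause (e) is unit, so e = true.
The clause (!a) is unit, so a = false.
Every clause now holds.

a ↦ false,  b ↦ true,  c ↦ true,  d ↦ true,  e ↦ true,  f ↦ true,  g ↦ false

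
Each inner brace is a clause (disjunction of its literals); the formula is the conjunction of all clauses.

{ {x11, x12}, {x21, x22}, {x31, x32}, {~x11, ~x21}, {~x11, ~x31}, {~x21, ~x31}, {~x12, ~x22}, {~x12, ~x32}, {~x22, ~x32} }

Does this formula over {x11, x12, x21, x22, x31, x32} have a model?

Unsatisfiable

Suppose x11 = 1.
(~x21) alone gives x21 = 0.
(x22) alone gives x22 = 1.
(~x31) alone gives x31 = 0.
(x32) alone gives x32 = 1.
But (~x32) is also a unit clause — contradiction.
That branch fails; take x11 = 0 instead.
(x12) alone gives x12 = 1.
(~x22) alone gives x22 = 0.
(x21) alone gives x21 = 1.
(~x31) alone gives x31 = 0.
(x32) alone gives x32 = 1.
But (~x32) is also a unit clause — contradiction.
Neither x11 = 1 nor x11 = 0 works.
No assignment satisfies every clause.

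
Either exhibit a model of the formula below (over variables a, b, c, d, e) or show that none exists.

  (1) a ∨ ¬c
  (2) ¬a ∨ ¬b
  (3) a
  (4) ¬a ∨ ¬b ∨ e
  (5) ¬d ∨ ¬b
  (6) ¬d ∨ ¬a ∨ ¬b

From the singleton clause (a), a = True.
From the singleton clause (¬b), b = False.
All clauses hold; c, d, e can take either value.

a ↦ True, b ↦ False, c ↦ False, d ↦ True, e ↦ False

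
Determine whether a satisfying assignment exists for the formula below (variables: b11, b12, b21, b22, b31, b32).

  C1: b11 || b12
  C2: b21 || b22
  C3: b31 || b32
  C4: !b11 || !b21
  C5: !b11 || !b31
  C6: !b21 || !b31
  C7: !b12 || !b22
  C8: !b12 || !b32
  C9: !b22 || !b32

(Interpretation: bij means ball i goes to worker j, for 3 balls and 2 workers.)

Try b11 = true.
The clause (!b21) is unit, so b21 = false.
The clause (b22) is unit, so b22 = true.
The clause (!b31) is unit, so b31 = false.
The clause (b32) is unit, so b32 = true.
But (!b32) is also a unit clause — contradiction.
That branch fails; take b11 = false instead.
The clause (b12) is unit, so b12 = true.
The clause (!b22) is unit, so b22 = false.
The clause (b21) is unit, so b21 = true.
The clause (!b31) is unit, so b31 = false.
The clause (b32) is unit, so b32 = true.
But (!b32) is also a unit clause — contradiction.
Either choice for b11 ends in contradiction.
No assignment satisfies every clause.

No, unsatisfiable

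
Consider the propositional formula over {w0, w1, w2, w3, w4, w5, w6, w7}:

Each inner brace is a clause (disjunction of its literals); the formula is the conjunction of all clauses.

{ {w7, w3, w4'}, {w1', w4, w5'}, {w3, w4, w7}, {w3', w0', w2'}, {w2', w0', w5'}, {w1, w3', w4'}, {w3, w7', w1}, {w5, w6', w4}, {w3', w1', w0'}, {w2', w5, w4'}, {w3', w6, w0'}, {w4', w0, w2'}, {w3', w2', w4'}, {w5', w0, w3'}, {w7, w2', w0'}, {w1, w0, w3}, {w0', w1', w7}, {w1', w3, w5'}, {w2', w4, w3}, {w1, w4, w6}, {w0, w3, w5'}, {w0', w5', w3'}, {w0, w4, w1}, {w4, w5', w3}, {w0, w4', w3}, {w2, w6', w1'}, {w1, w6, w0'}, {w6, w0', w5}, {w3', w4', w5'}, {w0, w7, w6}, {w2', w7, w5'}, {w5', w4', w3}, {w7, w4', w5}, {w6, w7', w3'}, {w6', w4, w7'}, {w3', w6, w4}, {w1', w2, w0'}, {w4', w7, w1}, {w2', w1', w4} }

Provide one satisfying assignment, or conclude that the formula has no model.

w0=0, w1=1, w2=0, w3=0, w4=0, w5=0, w6=0, w7=1

Suppose w7 = 1.
Suppose w3 = 0.
From the singleton clause (w1), w1 = 1.
From the singleton clause (w5'), w5 = 0.
Suppose w6 = 0.
From the singleton clause (w0'), w0 = 0.
From the singleton clause (w4'), w4 = 0.
From the singleton clause (w2'), w2 = 0.
All clauses are satisfied.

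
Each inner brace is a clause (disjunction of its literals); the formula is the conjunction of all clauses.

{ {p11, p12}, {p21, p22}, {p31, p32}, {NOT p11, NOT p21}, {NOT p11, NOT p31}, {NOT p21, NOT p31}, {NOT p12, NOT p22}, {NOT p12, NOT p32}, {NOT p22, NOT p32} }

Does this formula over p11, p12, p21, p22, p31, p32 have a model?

No, unsatisfiable

Suppose p11 = true.
(NOT p21) alone gives p21 = false.
(p22) alone gives p22 = true.
(NOT p31) alone gives p31 = false.
(p32) alone gives p32 = true.
Now (NOT p32) is unsatisfied and unit — conflict.
That branch fails; take p11 = false instead.
(p12) alone gives p12 = true.
(NOT p22) alone gives p22 = false.
(p21) alone gives p21 = true.
(NOT p31) alone gives p31 = false.
(p32) alone gives p32 = true.
Now (NOT p32) is unsatisfied and unit — conflict.
Both values of p11 lead to a conflict.
No assignment satisfies every clause.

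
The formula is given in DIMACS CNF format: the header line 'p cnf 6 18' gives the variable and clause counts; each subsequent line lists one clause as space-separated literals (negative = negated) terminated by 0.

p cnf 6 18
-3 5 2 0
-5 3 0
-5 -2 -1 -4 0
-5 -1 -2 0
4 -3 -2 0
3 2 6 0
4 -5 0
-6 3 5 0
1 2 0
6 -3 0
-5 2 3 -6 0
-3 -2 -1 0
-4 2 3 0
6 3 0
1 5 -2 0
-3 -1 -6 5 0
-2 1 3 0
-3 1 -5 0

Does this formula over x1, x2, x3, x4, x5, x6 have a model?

Satisfiable

Suppose x5 = True.
The clause (x3) is unit, so x3 = True.
The clause (x4) is unit, so x4 = True.
The clause (x6) is unit, so x6 = True.
The clause (x1) is unit, so x1 = True.
The clause (¬x2) is unit, so x2 = False.
Every clause now holds.
A satisfying assignment: x1 ↦ True,  x2 ↦ False,  x3 ↦ True,  x4 ↦ True,  x5 ↦ True,  x6 ↦ True.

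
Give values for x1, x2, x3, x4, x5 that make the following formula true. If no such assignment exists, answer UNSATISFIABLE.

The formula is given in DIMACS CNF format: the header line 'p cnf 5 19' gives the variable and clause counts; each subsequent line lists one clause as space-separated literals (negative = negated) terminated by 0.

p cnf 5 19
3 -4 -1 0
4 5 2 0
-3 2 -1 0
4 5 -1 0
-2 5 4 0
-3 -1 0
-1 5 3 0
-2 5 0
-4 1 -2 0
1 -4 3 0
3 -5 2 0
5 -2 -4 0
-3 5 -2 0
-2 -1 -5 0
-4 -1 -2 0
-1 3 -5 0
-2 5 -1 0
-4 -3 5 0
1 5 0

x1: False, x2: False, x3: True, x4: False, x5: True

Try x3 = True.
From the singleton clause (¬x1), x1 = False.
From the singleton clause (x5), x5 = True.
Try x4 = False.
No clause remains; x2 is free.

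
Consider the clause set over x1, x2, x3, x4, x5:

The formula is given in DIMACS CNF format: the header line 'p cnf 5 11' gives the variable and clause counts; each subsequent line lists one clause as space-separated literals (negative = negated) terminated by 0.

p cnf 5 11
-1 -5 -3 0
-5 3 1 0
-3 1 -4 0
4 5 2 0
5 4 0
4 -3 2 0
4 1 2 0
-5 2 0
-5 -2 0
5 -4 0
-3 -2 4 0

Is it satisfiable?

Try x5 = True.
Unit clause (x2) forces x2 = True.
But (¬x2) is also a unit clause — contradiction.
Undo x5 and try x5 = False.
Unit clause (x4) forces x4 = True.
But (¬x4) is also a unit clause — contradiction.
Both values of x5 lead to a conflict.
No assignment satisfies every clause.

Unsatisfiable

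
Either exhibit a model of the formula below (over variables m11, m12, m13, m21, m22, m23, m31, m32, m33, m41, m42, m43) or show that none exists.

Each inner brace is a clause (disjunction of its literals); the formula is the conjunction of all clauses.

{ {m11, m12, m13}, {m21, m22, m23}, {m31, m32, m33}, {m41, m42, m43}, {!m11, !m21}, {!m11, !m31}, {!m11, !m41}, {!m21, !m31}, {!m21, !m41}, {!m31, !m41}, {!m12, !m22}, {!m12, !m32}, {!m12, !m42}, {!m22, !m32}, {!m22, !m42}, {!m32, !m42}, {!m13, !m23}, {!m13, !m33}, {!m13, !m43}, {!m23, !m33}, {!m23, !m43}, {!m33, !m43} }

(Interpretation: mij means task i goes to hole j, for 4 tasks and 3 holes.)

UNSATISFIABLE

Try m11 = false.
Try m12 = true.
Unit clause (!m22) forces m22 = false.
Unit clause (!m32) forces m32 = false.
Unit clause (!m42) forces m42 = false.
Try m21 = true.
Unit clause (!m31) forces m31 = false.
Unit clause (m33) forces m33 = true.
Unit clause (!m41) forces m41 = false.
Unit clause (m43) forces m43 = true.
But (!m43) is also a unit clause — contradiction.
Backtrack on m21: now try m21 = false.
Unit clause (m23) forces m23 = true.
Unit clause (!m13) forces m13 = false.
Unit clause (!m33) forces m33 = false.
Unit clause (m31) forces m31 = true.
Unit clause (!m41) forces m41 = false.
Unit clause (m43) forces m43 = true.
But (!m43) is also a unit clause — contradiction.
Both values of m21 lead to a conflict.
Backtrack on m12: now try m12 = false.
Unit clause (m13) forces m13 = true.
Unit clause (!m23) forces m23 = false.
Unit clause (!m33) forces m33 = false.
Unit clause (!m43) forces m43 = false.
Try m21 = true.
Unit clause (!m31) forces m31 = false.
Unit clause (m32) forces m32 = true.
Unit clause (!m41) forces m41 = false.
Unit clause (m42) forces m42 = true.
But (!m42) is also a unit clause — contradiction.
Backtrack on m21: now try m21 = false.
Unit clause (m22) forces m22 = true.
Unit clause (!m32) forces m32 = false.
Unit clause (m31) forces m31 = true.
Unit clause (!m41) forces m41 = false.
Unit clause (m42) forces m42 = true.
But (!m42) is also a unit clause — contradiction.
Both values of m21 lead to a conflict.
Both values of m12 lead to a conflict.
Backtrack on m11: now try m11 = true.
Unit clause (!m21) forces m21 = false.
Unit clause (!m31) forces m31 = false.
Unit clause (!m41) forces m41 = false.
Try m22 = true.
Unit clause (!m12) forces m12 = false.
Unit clause (!m32) forces m32 = false.
Unit clause (m33) forces m33 = true.
Unit clause (!m42) forces m42 = false.
Unit clause (m43) forces m43 = true.
But (!m43) is also a unit clause — contradiction.
Backtrack on m22: now try m22 = false.
Unit clause (m23) forces m23 = true.
Unit clause (!m13) forces m13 = false.
Unit clause (!m33) forces m33 = false.
Unit clause (m32) forces m32 = true.
Unit clause (!m12) forces m12 = false.
Unit clause (!m42) forces m42 = false.
Unit clause (m43) forces m43 = true.
But (!m43) is also a unit clause — contradiction.
Both values of m22 lead to a conflict.
Both values of m11 lead to a conflict.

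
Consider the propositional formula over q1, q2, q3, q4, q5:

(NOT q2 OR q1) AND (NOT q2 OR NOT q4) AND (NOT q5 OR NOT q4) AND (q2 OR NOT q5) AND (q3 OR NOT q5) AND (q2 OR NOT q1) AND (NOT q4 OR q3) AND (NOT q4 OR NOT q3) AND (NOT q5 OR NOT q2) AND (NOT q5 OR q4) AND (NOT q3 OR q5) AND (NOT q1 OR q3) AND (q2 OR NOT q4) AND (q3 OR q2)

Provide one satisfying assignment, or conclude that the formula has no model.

UNSATISFIABLE

Suppose q2 = false.
From the singleton clause (NOT q5), q5 = false.
From the singleton clause (NOT q1), q1 = false.
From the singleton clause (NOT q3), q3 = false.
Now (q3) is unsatisfied and unit — conflict.
Undo q2 and try q2 = true.
From the singleton clause (q1), q1 = true.
From the singleton clause (NOT q4), q4 = false.
From the singleton clause (NOT q5), q5 = false.
From the singleton clause (NOT q3), q3 = false.
Now (q3) is unsatisfied and unit — conflict.
Neither q2 = true nor q2 = false works.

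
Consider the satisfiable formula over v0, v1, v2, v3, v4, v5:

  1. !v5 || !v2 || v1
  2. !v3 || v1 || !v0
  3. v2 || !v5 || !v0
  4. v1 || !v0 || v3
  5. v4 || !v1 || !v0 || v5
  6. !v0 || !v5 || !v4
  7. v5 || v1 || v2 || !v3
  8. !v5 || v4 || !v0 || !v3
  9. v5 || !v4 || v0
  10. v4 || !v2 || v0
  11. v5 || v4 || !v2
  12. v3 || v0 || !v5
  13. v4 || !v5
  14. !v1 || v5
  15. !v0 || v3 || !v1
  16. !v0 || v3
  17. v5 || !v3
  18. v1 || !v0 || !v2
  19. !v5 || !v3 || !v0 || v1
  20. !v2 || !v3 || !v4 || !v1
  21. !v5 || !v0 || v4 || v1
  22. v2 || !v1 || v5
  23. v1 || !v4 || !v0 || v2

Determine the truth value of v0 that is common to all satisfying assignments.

Suppose v0 = true.
Unit clause (v3) forces v3 = true.
Unit clause (v1) forces v1 = true.
Unit clause (v5) forces v5 = true.
Unit clause (v2) forces v2 = true.
Unit clause (!v4) forces v4 = false.
Now (v4) is unsatisfied and unit — conflict.
So every satisfying assignment has v0 = False.

False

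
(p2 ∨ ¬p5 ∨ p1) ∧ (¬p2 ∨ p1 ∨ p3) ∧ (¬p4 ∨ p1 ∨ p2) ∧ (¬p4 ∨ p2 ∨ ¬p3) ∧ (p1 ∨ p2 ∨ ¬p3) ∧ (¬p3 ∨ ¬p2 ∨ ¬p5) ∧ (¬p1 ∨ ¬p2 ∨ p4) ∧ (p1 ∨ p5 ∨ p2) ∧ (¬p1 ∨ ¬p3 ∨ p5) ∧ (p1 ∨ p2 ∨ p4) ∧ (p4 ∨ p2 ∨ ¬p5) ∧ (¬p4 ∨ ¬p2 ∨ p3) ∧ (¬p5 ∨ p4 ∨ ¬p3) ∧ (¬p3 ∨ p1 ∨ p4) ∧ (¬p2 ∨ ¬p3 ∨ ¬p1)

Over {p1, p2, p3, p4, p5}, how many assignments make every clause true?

4

There are 2^5 = 32 truth assignments over (p1, p2, p3, p4, p5).
Split on p3. With p3 = True, the clauses containing p3 are satisfied and ¬p3 drops from the rest; 1 of the 2^4 = 16 assignments to the other variables satisfy what remains.
With p3 = False, by the same count on the reduced clause set, 3 assignments work.
(One model: p1=F, p2=T, p3=T, p4=T, p5=F.)
Total: 1 + 3 = 4.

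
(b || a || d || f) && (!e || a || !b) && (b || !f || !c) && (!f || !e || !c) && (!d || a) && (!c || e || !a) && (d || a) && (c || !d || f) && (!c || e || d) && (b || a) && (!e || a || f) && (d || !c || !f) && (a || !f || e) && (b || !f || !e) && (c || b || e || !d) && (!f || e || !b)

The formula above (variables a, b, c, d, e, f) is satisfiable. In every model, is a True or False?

True

Suppose a = false.
From the singleton clause (!d), d = false.
Now (d) is unsatisfied and unit — conflict.
So every satisfying assignment has a = True.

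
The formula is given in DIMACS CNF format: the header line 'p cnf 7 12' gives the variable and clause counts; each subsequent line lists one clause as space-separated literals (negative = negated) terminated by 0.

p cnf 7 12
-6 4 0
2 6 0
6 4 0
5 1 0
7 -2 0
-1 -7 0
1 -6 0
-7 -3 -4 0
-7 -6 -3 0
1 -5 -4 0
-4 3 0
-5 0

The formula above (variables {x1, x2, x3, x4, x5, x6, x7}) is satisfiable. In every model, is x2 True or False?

False

Suppose x2 = True.
From the singleton clause (x7), x7 = True.
From the singleton clause (¬x1), x1 = False.
From the singleton clause (x5), x5 = True.
That conflicts with the unit clause (¬x5).
So every satisfying assignment has x2 = False.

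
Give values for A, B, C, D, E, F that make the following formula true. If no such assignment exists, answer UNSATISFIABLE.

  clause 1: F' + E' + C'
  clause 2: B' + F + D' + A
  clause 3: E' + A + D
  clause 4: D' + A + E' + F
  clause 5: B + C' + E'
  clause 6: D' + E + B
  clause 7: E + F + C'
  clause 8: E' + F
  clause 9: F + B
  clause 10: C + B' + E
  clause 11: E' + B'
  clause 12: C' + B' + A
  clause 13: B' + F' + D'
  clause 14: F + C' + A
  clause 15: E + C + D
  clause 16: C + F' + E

Case E = 1:
From the singleton clause (F), F = 1.
From the singleton clause (C'), C = 0.
From the singleton clause (B'), B = 0.
Case A = 1:
All clauses hold; D can take either value.

A ↦ 1; B ↦ 0; C ↦ 0; D ↦ 1; E ↦ 1; F ↦ 1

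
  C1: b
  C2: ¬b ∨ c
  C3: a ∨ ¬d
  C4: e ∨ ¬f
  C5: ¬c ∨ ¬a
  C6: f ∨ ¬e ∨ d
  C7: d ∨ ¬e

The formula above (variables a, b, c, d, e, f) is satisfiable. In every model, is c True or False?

Suppose c = False.
From the singleton clause (b), b = True.
Now (¬b) is unsatisfied and unit — conflict.
So every satisfying assignment has c = True.

True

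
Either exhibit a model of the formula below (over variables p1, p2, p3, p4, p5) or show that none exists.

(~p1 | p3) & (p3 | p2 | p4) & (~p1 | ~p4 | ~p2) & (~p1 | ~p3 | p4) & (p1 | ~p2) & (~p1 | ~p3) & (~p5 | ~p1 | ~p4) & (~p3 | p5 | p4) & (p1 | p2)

UNSATISFIABLE

Branch on p1: set p1 = 0.
From the singleton clause (~p2), p2 = 0.
Now (p2) is unsatisfied and unit — conflict.
So p1 must be the other value — set p1 = 1.
From the singleton clause (p3), p3 = 1.
Now (~p3) is unsatisfied and unit — conflict.
Both values of p1 lead to a conflict.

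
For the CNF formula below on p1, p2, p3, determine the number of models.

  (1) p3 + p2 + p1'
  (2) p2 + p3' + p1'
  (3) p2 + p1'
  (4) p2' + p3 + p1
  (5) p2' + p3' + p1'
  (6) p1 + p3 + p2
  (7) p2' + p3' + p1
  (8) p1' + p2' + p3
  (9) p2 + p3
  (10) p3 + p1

1

There are 2^3 = 8 truth assignments over (p1, p2, p3).
Check each against the 10 clauses (columns in the order p1, p2, p3):
  F F F  ✗ fails (p1 + p3 + p2)
  F F T  ✓ satisfies all
  F T F  ✗ fails (p2' + p3 + p1)
  F T T  ✗ fails (p2' + p3' + p1)
  T F F  ✗ fails (p3 + p2 + p1')
  T F T  ✗ fails (p2 + p3' + p1')
  T T F  ✗ fails (p1' + p2' + p3)
  T T T  ✗ fails (p2' + p3' + p1')
1 of the 8 rows is a model.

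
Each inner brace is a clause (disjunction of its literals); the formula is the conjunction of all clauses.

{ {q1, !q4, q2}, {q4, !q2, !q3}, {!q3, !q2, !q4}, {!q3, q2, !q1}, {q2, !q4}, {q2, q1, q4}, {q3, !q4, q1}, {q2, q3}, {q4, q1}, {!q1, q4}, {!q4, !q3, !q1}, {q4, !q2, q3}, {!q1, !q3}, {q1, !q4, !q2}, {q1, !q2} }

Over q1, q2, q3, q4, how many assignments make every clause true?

There are 2^4 = 16 truth assignments over (q1, q2, q3, q4).
Check each against the 15 clauses (columns in the order q1, q2, q3, q4):
  F F F F  ✗ fails (q2 || q1 || q4)
  F F F T  ✗ fails (q1 || !q4 || q2)
  F F T F  ✗ fails (q2 || q1 || q4)
  F F T T  ✗ fails (q1 || !q4 || q2)
  F T F F  ✗ fails (q4 || q1)
  F T F T  ✗ fails (q3 || !q4 || q1)
  F T T F  ✗ fails (q4 || !q2 || !q3)
  F T T T  ✗ fails (!q3 || !q2 || !q4)
  T F F F  ✗ fails (q2 || q3)
  T F F T  ✗ fails (q2 || !q4)
  T F T F  ✗ fails (!q3 || q2 || !q1)
  T F T T  ✗ fails (!q3 || q2 || !q1)
  T T F F  ✗ fails (!q1 || q4)
  T T F T  ✓ satisfies all
  T T T F  ✗ fails (q4 || !q2 || !q3)
  T T T T  ✗ fails (!q3 || !q2 || !q4)
1 of the 16 rows is a model.

1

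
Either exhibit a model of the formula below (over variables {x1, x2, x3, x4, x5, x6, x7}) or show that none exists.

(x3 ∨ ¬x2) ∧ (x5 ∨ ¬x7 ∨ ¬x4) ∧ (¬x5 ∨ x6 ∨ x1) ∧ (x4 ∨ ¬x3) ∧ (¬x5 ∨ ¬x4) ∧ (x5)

(x5) alone gives x5 = True.
(¬x4) alone gives x4 = False.
(¬x3) alone gives x3 = False.
(¬x2) alone gives x2 = False.
Branch on x6: set x6 = True.
All clauses hold; x1, x7 can take either value.

x1=False, x2=False, x3=False, x4=False, x5=True, x6=True, x7=True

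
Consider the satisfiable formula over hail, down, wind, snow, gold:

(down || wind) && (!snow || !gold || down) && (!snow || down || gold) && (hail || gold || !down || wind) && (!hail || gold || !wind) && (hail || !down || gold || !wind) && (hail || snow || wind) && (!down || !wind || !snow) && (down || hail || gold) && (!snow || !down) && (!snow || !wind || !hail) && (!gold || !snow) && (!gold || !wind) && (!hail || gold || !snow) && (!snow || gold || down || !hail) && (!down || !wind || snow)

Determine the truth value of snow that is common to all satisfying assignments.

Suppose snow = true.
Unit clause (!down) forces down = false.
Unit clause (wind) forces wind = true.
Unit clause (!gold) forces gold = false.
Now (gold) is unsatisfied and unit — conflict.
So every satisfying assignment has snow = False.

False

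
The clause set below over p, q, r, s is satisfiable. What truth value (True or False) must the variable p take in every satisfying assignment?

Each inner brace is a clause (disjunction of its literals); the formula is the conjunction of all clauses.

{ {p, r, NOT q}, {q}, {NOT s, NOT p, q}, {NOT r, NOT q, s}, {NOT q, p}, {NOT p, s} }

True

Suppose p = false.
(q) alone gives q = true.
But (NOT q) is also a unit clause — contradiction.
So every satisfying assignment has p = True.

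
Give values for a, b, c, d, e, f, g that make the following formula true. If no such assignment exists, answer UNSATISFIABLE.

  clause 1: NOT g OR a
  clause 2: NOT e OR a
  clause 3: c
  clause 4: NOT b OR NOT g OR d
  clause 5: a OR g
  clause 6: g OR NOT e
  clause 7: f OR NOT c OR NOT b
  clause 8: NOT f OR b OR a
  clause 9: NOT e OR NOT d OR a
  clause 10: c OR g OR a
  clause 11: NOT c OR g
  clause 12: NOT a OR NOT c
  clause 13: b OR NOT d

From the singleton clause (c), c = true.
From the singleton clause (g), g = true.
From the singleton clause (a), a = true.
But (NOT a) is also a unit clause — contradiction.

UNSATISFIABLE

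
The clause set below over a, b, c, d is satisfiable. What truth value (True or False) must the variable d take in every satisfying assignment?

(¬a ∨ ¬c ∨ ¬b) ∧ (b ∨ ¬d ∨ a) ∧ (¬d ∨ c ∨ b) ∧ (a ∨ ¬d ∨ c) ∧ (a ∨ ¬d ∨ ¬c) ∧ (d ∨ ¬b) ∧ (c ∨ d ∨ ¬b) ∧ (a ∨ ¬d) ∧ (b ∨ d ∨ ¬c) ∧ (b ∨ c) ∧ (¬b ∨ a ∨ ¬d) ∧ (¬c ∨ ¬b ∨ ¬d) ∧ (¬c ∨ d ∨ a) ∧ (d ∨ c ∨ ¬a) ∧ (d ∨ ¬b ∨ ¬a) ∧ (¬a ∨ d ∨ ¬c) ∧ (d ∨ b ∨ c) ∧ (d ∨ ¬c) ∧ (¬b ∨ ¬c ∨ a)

True

Suppose d = False.
Unit clause (¬b) forces b = False.
Unit clause (¬c) forces c = False.
That conflicts with the unit clause (c).
So every satisfying assignment has d = True.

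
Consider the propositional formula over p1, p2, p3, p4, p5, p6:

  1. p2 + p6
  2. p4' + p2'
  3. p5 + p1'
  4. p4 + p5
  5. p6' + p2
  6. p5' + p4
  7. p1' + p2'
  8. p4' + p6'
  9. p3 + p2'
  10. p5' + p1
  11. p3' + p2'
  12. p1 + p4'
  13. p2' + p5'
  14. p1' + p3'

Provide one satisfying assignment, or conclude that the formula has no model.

Try p2 = 1.
From the singleton clause (p4'), p4 = 0.
From the singleton clause (p5), p5 = 1.
That conflicts with the unit clause (p5').
Undo p2 and try p2 = 0.
From the singleton clause (p6), p6 = 1.
That conflicts with the unit clause (p6').
Both values of p2 lead to a conflict.

UNSATISFIABLE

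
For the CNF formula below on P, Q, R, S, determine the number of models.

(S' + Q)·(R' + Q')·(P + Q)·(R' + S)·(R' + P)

There are 2^4 = 16 truth assignments over (P, Q, R, S).
Split on P. With P = 1, the clauses containing P are satisfied and P' drops from the rest; 3 of the 2^3 = 8 assignments to the other variables satisfy what remains.
With P = 0, by the same count on the reduced clause set, 2 assignments work.
(One model: P=F, Q=T, R=F, S=F.)
Total: 3 + 2 = 5.

5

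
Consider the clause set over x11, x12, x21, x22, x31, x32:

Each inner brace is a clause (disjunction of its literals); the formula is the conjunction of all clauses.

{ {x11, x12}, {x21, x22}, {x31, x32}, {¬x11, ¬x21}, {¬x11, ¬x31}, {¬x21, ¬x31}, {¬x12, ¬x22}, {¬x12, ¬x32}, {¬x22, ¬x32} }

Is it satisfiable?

Branch on x11: set x11 = True.
Unit clause (¬x21) forces x21 = False.
Unit clause (x22) forces x22 = True.
Unit clause (¬x31) forces x31 = False.
Unit clause (x32) forces x32 = True.
But (¬x32) is also a unit clause — contradiction.
Undo x11 and try x11 = False.
Unit clause (x12) forces x12 = True.
Unit clause (¬x22) forces x22 = False.
Unit clause (x21) forces x21 = True.
Unit clause (¬x31) forces x31 = False.
Unit clause (x32) forces x32 = True.
But (¬x32) is also a unit clause — contradiction.
Either choice for x11 ends in contradiction.
No assignment satisfies every clause.

No, unsatisfiable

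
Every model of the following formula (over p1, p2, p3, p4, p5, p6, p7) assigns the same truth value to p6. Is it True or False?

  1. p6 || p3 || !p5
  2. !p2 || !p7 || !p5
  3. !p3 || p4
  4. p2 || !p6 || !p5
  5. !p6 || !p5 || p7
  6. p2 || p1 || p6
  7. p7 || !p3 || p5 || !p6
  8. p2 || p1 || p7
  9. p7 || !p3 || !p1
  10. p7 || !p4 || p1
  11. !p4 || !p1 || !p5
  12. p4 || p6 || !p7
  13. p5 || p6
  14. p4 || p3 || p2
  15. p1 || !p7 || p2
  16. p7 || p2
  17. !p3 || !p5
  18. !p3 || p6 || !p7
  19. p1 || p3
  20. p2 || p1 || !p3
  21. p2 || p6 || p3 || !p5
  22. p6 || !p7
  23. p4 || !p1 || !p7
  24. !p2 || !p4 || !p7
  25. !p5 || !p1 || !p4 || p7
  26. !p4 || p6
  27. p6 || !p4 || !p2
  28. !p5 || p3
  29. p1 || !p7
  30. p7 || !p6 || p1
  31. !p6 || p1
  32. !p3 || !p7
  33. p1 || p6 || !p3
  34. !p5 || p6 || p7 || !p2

Suppose p6 = false.
From the singleton clause (p5), p5 = true.
From the singleton clause (p3), p3 = true.
Now (!p3) is unsatisfied and unit — conflict.
So every satisfying assignment has p6 = True.

True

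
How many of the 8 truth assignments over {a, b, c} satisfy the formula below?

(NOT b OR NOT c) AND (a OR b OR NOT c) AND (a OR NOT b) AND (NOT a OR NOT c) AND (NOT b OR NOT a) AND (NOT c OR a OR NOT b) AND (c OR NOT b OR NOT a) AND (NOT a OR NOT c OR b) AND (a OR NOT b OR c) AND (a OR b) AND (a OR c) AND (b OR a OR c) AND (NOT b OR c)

There are 2^3 = 8 truth assignments over (a, b, c).
Check each against the 13 clauses (columns in the order a, b, c):
  F F F  ✗ fails (a OR b)
  F F T  ✗ fails (a OR b OR NOT c)
  F T F  ✗ fails (a OR NOT b)
  F T T  ✗ fails (NOT b OR NOT c)
  T F F  ✓ satisfies all
  T F T  ✗ fails (NOT a OR NOT c)
  T T F  ✗ fails (NOT b OR NOT a)
  T T T  ✗ fails (NOT b OR NOT c)
1 of the 8 rows is a model.

1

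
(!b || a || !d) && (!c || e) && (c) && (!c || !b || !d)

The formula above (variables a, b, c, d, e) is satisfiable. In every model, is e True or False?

Suppose e = false.
(!c) alone gives c = false.
Now (c) is unsatisfied and unit — conflict.
So every satisfying assignment has e = True.

True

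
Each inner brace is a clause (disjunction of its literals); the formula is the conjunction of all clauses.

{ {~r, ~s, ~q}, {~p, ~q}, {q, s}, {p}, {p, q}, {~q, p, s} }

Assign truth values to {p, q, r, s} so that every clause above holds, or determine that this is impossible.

p ↦ 1, q ↦ 0, r ↦ 1, s ↦ 1

The clause (p) is unit, so p = 1.
The clause (~q) is unit, so q = 0.
The clause (s) is unit, so s = 1.
All clauses hold; r can take either value.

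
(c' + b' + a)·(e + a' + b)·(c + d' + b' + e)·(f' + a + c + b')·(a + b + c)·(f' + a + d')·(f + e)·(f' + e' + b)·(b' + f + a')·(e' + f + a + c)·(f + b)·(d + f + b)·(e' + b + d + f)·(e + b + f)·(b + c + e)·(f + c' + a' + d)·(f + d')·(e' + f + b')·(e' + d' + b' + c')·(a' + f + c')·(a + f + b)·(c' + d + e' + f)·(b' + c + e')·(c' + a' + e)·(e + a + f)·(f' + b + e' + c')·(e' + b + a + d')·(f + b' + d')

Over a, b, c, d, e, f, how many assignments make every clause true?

There are 2^6 = 64 truth assignments over (a, b, c, d, e, f).
Split on d. With d = 1, the clauses containing d are satisfied and d' drops from the rest; 0 of the 2^5 = 32 assignments to the other variables satisfy what remains.
With d = 0, by the same count on the reduced clause set, 3 assignments work.
Total: 0 + 3 = 3.

3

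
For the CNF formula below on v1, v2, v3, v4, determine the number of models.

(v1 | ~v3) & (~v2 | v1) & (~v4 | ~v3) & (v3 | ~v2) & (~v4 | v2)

There are 2^4 = 16 truth assignments over (v1, v2, v3, v4).
Check each against the 5 clauses (columns in the order v1, v2, v3, v4):
  F F F F  ✓ satisfies all
  F F F T  ✗ fails (~v4 | v2)
  F F T F  ✗ fails (v1 | ~v3)
  F F T T  ✗ fails (v1 | ~v3)
  F T F F  ✗ fails (~v2 | v1)
  F T F T  ✗ fails (~v2 | v1)
  F T T F  ✗ fails (v1 | ~v3)
  F T T T  ✗ fails (v1 | ~v3)
  T F F F  ✓ satisfies all
  T F F T  ✗ fails (~v4 | v2)
  T F T F  ✓ satisfies all
  T F T T  ✗ fails (~v4 | ~v3)
  T T F F  ✗ fails (v3 | ~v2)
  T T F T  ✗ fails (v3 | ~v2)
  T T T F  ✓ satisfies all
  T T T T  ✗ fails (~v4 | ~v3)
4 of the 16 rows are models.

4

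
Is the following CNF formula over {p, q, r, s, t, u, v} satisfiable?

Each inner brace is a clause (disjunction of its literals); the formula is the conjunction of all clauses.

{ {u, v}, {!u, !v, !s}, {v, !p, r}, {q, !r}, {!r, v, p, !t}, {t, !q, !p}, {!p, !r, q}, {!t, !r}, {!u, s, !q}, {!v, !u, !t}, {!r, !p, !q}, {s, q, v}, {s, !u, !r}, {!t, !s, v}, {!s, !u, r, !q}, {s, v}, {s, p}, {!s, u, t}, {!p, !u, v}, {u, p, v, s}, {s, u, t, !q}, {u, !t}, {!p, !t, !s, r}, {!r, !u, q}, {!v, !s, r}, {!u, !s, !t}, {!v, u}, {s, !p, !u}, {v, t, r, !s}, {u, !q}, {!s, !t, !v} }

Satisfiable

Case u = true:
Case v = false:
Unit clause (s) forces s = true.
Unit clause (!t) forces t = false.
Unit clause (!p) forces p = false.
Unit clause (r) forces r = true.
Unit clause (q) forces q = true.
Every clause now holds.
A satisfying assignment: p ↦ false, q ↦ true, r ↦ true, s ↦ true, t ↦ false, u ↦ true, v ↦ false.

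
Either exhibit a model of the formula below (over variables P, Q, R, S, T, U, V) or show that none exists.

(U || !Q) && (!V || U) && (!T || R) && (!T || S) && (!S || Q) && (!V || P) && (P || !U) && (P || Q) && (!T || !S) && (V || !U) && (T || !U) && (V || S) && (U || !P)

Branch on U: set U = true.
Unit clause (P) forces P = true.
Unit clause (V) forces V = true.
Unit clause (T) forces T = true.
Unit clause (R) forces R = true.
Unit clause (S) forces S = true.
Now (!S) is unsatisfied and unit — conflict.
Backtrack on U: now try U = false.
Unit clause (!Q) forces Q = false.
Unit clause (!V) forces V = false.
Unit clause (!S) forces S = false.
Now (S) is unsatisfied and unit — conflict.
Either choice for U ends in contradiction.

UNSATISFIABLE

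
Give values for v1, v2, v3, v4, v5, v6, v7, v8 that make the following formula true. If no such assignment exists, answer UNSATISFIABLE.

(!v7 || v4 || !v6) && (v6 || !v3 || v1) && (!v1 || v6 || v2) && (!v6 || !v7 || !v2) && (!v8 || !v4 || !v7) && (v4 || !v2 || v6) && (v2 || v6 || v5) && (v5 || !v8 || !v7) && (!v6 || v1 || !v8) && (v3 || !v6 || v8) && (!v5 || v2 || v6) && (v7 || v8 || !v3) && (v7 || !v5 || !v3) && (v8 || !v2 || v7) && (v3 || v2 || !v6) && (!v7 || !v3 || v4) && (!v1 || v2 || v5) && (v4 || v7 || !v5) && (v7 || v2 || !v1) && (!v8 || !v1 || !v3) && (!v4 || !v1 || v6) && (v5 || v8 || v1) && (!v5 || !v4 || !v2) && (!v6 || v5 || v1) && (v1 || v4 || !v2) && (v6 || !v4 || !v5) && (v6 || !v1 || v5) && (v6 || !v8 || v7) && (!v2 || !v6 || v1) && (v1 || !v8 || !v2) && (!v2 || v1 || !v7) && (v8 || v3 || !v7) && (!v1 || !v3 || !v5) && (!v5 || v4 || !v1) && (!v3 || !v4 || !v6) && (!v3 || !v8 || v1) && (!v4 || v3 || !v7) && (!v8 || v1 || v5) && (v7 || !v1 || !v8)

Try v7 = false.
Try v8 = true.
The clause (v6) is unit, so v6 = true.
The clause (v1) is unit, so v1 = true.
But (!v1) is also a unit clause — contradiction.
Undo v8 and try v8 = false.
The clause (!v3) is unit, so v3 = false.
The clause (!v6) is unit, so v6 = false.
The clause (!v2) is unit, so v2 = false.
The clause (!v1) is unit, so v1 = false.
The clause (v5) is unit, so v5 = true.
But (!v5) is also a unit clause — contradiction.
Neither v8 = true nor v8 = false works.
Undo v7 and try v7 = true.
Try v4 = true.
The clause (!v8) is unit, so v8 = false.
The clause (v3) is unit, so v3 = true.
The clause (!v6) is unit, so v6 = false.
The clause (v1) is unit, so v1 = true.
But (!v1) is also a unit clause — contradiction.
Undo v4 and try v4 = false.
The clause (!v6) is unit, so v6 = false.
The clause (!v2) is unit, so v2 = false.
The clause (!v1) is unit, so v1 = false.
The clause (!v3) is unit, so v3 = false.
The clause (v5) is unit, so v5 = true.
But (!v5) is also a unit clause — contradiction.
Neither v4 = true nor v4 = false works.
Neither v7 = true nor v7 = false works.

UNSATISFIABLE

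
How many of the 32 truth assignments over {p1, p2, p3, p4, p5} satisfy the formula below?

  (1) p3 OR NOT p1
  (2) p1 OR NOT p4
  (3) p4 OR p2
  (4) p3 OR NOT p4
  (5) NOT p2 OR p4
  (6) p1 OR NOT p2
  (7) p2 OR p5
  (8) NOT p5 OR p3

There are 2^5 = 32 truth assignments over (p1, p2, p3, p4, p5).
Split on p2. With p2 = true, the clauses containing p2 are satisfied and NOT p2 drops from the rest; 2 of the 2^4 = 16 assignments to the other variables satisfy what remains.
With p2 = false, by the same count on the reduced clause set, 1 assignment works.
Total: 2 + 1 = 3.

3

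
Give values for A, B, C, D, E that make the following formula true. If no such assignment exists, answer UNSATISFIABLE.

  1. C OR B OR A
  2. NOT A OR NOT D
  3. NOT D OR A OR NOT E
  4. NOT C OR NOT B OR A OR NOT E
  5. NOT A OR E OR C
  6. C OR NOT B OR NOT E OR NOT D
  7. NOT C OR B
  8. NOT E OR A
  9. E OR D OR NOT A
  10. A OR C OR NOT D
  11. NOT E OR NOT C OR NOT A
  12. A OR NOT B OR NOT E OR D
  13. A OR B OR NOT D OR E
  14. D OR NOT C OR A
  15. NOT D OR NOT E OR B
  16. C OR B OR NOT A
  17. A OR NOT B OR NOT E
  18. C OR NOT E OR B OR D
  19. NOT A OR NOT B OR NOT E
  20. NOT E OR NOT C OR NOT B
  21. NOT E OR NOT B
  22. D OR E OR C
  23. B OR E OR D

A: false, B: true, C: true, D: true, E: false

Branch on A: set A = false.
Unit clause (NOT E) forces E = false.
Branch on C: set C = true.
Unit clause (B) forces B = true.
Unit clause (D) forces D = true.
Every clause now holds.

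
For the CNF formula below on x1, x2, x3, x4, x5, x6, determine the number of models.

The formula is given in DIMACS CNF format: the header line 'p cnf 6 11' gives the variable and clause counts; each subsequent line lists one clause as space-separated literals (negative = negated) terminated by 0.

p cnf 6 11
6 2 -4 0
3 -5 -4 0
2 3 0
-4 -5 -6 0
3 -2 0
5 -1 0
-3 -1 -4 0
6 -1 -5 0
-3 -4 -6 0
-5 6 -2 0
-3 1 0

There are 2^6 = 64 truth assignments over (x1, x2, x3, x4, x5, x6).
Split on x1. With x1 = True, the clauses containing x1 are satisfied and ¬x1 drops from the rest; 2 of the 2^5 = 32 assignments to the other variables satisfy what remains.
With x1 = False, by the same count on the reduced clause set, 0 assignments work.
Total: 2 + 0 = 2.

2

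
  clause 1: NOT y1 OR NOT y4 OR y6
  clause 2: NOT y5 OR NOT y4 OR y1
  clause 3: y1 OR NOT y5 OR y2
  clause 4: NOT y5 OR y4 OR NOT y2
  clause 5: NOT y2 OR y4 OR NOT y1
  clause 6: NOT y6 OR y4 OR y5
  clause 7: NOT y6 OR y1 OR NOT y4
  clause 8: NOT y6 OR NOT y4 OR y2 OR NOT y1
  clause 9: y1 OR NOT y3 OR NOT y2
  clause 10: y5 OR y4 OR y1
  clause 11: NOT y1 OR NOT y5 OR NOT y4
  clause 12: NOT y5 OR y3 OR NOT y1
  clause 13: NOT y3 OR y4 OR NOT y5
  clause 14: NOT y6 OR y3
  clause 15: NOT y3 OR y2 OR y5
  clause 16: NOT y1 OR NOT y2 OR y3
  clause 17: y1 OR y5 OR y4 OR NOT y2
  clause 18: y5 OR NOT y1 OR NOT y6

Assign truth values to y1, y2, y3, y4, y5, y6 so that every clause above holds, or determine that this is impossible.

y1: false; y2: true; y3: false; y4: true; y5: false; y6: false

Suppose y6 = false.
Suppose y1 = false.
Suppose y5 = false.
Unit clause (y4) forces y4 = true.
Suppose y3 = false.
No clause remains; y2 is free.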